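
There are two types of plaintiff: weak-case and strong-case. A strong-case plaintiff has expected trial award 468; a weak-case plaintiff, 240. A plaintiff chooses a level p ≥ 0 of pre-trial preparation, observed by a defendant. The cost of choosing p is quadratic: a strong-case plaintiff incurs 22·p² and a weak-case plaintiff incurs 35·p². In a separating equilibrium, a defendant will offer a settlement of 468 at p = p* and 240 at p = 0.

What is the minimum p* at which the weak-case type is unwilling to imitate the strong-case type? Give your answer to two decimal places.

2.55

The weak-case type at p = 0 receives 240; imitating at p* yields 468 − 35·p*².
Indifference: 240 = 468 − 35·p*², so p*² = (468 − 240) / 35 ≈ 6.5143.
p* = √6.5143 ≈ 2.55.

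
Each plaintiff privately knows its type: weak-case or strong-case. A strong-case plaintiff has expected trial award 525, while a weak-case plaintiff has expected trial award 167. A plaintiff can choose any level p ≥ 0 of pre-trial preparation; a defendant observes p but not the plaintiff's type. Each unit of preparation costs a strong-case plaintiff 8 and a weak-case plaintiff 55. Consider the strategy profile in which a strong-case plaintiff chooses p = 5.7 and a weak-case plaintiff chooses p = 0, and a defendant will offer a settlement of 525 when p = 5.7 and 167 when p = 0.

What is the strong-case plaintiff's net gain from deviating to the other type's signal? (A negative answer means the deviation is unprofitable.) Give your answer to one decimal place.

Playing p = 5.7 the strong-case plaintiff receives 525 − 8 × 5.7 = 479.4.
Deviating to p = 0 yields 167 instead.
Gain from deviating: 167 − 479.4 = -312.4.
The gain is negative, so the strong-case type's incentive-compatibility constraint is satisfied.

-312.4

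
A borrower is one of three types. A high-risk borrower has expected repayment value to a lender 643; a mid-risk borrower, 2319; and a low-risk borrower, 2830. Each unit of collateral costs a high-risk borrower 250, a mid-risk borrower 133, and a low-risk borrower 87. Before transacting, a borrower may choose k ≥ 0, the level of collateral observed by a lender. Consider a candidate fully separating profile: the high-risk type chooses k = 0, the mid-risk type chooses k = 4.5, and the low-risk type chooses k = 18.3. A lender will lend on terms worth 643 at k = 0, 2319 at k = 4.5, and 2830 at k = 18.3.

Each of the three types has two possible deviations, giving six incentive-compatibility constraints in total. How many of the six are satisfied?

Low-risk (own payoff 2830 − 87×18.3 = 1237.9): to k=0 gives 643 → no gain ✓; to k=4.5 gives 2319 − 87×4.5 = 1927.5 → profitable ✗.
High-risk (own payoff 643): to k=4.5 gives 2319 − 250×4.5 = 1194 → profitable ✗; to k=18.3 gives 2830 − 250×18.3 = -1745 → no gain ✓.
Mid-risk (own payoff 2319 − 133×4.5 = 1720.5): to k=0 gives 643 → no gain ✓; to k=18.3 gives 2830 − 133×18.3 = 396.1 → no gain ✓.
4 of the 6 constraints hold; not an equilibrium.

4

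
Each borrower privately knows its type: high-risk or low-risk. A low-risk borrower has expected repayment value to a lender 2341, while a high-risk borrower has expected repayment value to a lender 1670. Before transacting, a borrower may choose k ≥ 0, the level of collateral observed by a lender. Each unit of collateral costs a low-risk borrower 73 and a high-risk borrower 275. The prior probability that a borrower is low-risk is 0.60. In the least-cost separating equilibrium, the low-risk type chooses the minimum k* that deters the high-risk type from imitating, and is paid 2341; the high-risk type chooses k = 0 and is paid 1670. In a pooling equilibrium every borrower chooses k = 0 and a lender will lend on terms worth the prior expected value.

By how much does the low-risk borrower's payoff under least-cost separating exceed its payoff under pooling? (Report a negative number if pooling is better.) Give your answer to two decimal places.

Least-cost separating signal: k* solves 1670 = 2341 − 275·k*, so k* = (2341 − 1670)/275 = 2.44.
Low-risk type's separating payoff: 2341 − 73 × k* = 2341 − 73 × (2341 − 1670)/275 = 2341 − 48983/275 = 2162.88.
Pooling payoff: 0.60 × 2341 + 0.40 × 1670 = 2072.6.
Difference: 2162.88 − 2072.6 = 90.28.
The low-risk type prefers to separate.

90.28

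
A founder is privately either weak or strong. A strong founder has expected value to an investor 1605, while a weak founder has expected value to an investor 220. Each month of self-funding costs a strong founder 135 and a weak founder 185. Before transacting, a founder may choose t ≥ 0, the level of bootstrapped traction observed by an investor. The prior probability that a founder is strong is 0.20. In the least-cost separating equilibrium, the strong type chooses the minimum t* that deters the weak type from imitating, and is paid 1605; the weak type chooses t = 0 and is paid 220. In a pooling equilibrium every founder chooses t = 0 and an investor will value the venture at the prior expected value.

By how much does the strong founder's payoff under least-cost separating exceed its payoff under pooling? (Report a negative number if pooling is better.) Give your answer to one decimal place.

97.3

Least-cost separating signal: t* solves 220 = 1605 − 185·t*, so t* = (1605 − 220)/185 ≈ 7.4865.
Strong type's separating payoff: 1605 − 135 × t* = 1605 − 135 × (1605 − 220)/185 = 1605 − 186975/185 ≈ 594.324.
Pooling payoff: 0.20 × 1605 + 0.80 × 220 = 497.
Difference: 594.324 − 497 = 97.324, i.e. 97.3 to one decimal place.
The strong type prefers to separate.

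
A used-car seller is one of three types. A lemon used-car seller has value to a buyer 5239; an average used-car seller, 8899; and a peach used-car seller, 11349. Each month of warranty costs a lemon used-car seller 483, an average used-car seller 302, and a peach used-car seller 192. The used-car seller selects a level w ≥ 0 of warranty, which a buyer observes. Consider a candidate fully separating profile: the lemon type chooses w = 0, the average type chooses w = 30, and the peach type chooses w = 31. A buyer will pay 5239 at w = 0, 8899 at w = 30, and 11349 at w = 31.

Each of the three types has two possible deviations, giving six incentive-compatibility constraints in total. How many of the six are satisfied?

4

Lemon (own payoff 5239): to w=30 gives 8899 − 483×30 = -5591 → no gain ✓; to w=31 gives 11349 − 483×31 = -3624 → no gain ✓.
Average (own payoff 8899 − 302×30 = -161): to w=0 gives 5239 → profitable ✗; to w=31 gives 11349 − 302×31 = 1987 → profitable ✗.
Peach (own payoff 11349 − 192×31 = 5397): to w=0 gives 5239 → no gain ✓; to w=30 gives 8899 − 192×30 = 3139 → no gain ✓.
4 of the 6 constraints hold; not an equilibrium.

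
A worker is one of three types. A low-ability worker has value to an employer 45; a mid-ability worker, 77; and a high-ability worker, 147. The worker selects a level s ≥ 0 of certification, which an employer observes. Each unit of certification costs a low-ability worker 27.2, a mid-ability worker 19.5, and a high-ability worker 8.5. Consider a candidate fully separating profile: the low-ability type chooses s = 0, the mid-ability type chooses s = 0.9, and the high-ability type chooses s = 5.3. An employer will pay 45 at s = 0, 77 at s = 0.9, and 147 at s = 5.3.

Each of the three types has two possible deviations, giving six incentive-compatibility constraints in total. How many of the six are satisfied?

5

Low-ability (own payoff 45): to s=0.9 gives 77 − 27.2×0.9 = 52.52 → profitable ✗; to s=5.3 gives 147 − 27.2×5.3 = 2.84 → no gain ✓.
Mid-ability (own payoff 77 − 19.5×0.9 = 59.45): to s=0 gives 45 → no gain ✓; to s=5.3 gives 147 − 19.5×5.3 = 43.65 → no gain ✓.
High-ability (own payoff 147 − 8.5×5.3 = 101.95): to s=0 gives 45 → no gain ✓; to s=0.9 gives 77 − 8.5×0.9 = 69.35 → no gain ✓.
5 of the 6 constraints hold; not an equilibrium.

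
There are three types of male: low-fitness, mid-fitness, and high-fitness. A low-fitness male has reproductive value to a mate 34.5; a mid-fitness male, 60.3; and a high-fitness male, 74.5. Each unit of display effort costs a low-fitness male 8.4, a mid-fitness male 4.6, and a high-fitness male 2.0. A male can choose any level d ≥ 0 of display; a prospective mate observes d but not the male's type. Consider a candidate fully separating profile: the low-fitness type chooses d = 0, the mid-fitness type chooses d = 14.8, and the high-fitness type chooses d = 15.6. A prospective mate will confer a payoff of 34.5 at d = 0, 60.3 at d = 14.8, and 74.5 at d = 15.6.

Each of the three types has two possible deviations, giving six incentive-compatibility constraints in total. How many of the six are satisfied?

Low-fitness (own payoff 34.5): to d=14.8 gives 60.3 − 8.4×14.8 = -64.02 → no gain ✓; to d=15.6 gives 74.5 − 8.4×15.6 = -56.54 → no gain ✓.
High-fitness (own payoff 74.5 − 2.0×15.6 = 43.3): to d=0 gives 34.5 → no gain ✓; to d=14.8 gives 60.3 − 2.0×14.8 = 30.7 → no gain ✓.
Mid-fitness (own payoff 60.3 − 4.6×14.8 = -7.78): to d=0 gives 34.5 → profitable ✗; to d=15.6 gives 74.5 − 4.6×15.6 = 2.74 → profitable ✗.
4 of the 6 constraints hold; not an equilibrium.

4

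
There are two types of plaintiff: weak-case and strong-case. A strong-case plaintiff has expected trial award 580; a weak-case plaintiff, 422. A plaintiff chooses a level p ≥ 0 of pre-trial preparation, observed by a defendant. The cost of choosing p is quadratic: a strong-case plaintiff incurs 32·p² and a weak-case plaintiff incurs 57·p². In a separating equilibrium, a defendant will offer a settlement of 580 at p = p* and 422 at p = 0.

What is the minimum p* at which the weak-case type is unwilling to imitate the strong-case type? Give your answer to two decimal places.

1.66

The weak-case type at p = 0 receives 422; imitating at p* yields 580 − 57·p*².
Indifference: 422 = 580 − 57·p*², so p*² = (580 − 422) / 57 ≈ 2.7719.
p* = √2.7719 ≈ 1.66.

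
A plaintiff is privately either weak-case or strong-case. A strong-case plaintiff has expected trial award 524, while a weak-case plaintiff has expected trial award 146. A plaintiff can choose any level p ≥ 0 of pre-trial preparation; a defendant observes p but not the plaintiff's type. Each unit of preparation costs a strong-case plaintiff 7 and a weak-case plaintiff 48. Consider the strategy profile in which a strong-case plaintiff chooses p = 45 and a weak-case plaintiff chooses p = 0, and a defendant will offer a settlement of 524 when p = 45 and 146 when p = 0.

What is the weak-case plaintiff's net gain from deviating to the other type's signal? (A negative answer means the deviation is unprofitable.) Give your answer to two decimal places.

Playing p = 0 the weak-case plaintiff receives 146.
Deviating to p = 45 brings payment 524 at cost 48 × 45 = 2160, netting -1636.
Gain from deviating: -1636 − 146 = -1782.00.
The gain is negative, so the weak-case type's incentive-compatibility constraint is satisfied.

-1782.00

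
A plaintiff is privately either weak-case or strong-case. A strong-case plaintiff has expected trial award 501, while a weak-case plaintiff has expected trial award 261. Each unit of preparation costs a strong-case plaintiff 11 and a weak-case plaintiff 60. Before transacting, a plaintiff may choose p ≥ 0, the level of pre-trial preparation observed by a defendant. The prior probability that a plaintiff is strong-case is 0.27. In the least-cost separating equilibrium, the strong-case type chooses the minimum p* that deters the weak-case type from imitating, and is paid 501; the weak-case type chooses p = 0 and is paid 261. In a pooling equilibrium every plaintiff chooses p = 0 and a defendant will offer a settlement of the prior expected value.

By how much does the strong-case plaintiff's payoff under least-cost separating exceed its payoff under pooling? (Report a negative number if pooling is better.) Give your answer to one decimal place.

Least-cost separating signal: p* solves 261 = 501 − 60·p*, so p* = (501 − 261)/60 = 4.
Strong-case type's separating payoff: 501 − 11 × p* = 501 − 11 × (501 − 261)/60 = 501 − 2640/60 = 457.
Pooling payoff: 0.27 × 501 + 0.73 × 261 = 325.8.
Difference: 457 − 325.8 = 131.2.
The strong-case type prefers to separate.

131.2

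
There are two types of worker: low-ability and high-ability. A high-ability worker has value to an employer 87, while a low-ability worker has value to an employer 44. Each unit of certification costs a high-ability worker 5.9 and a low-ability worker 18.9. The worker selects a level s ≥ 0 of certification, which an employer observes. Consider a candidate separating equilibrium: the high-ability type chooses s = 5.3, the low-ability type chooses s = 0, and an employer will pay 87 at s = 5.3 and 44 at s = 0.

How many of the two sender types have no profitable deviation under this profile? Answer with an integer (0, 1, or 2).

2

Low-ability type: stay at 0 → 44; mimic → 87 − 18.9 × 5.3 = -13.17. IC holds (44 ≥ -13.17).
High-ability type: signal → 87 − 5.9 × 5.3 = 55.73; deviate to 0 → 44. IC holds (55.73 ≥ 44).
2 of 2 constraints hold, so this is a separating equilibrium.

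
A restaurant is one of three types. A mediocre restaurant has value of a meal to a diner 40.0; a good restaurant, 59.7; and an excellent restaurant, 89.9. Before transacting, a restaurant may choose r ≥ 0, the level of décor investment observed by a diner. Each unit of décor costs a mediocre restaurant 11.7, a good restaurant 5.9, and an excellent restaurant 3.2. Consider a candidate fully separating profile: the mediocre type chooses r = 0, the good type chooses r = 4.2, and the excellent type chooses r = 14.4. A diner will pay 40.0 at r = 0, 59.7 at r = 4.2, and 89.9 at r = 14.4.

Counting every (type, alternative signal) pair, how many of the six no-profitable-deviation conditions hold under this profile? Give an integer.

Good (own payoff 59.7 − 5.9×4.2 = 34.92): to r=0 gives 40.0 → profitable ✗; to r=14.4 gives 89.9 − 5.9×14.4 = 4.94 → no gain ✓.
Mediocre (own payoff 40.0): to r=4.2 gives 59.7 − 11.7×4.2 = 10.56 → no gain ✓; to r=14.4 gives 89.9 − 11.7×14.4 = -78.58 → no gain ✓.
Excellent (own payoff 89.9 − 3.2×14.4 = 43.82): to r=0 gives 40.0 → no gain ✓; to r=4.2 gives 59.7 − 3.2×4.2 = 46.26 → profitable ✗.
4 of the 6 constraints hold; not an equilibrium.

4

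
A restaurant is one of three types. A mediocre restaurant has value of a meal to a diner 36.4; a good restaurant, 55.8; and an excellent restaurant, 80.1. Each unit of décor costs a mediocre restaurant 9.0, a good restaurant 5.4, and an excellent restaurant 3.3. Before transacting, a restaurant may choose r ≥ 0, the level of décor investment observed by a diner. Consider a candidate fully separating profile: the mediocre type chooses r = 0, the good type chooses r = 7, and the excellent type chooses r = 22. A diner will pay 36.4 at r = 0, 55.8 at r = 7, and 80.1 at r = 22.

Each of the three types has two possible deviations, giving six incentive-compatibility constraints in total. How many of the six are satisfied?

Good (own payoff 55.8 − 5.4×7 = 18): to r=0 gives 36.4 → profitable ✗; to r=22 gives 80.1 − 5.4×22 = -38.7 → no gain ✓.
Mediocre (own payoff 36.4): to r=7 gives 55.8 − 9.0×7 = -7.2 → no gain ✓; to r=22 gives 80.1 − 9.0×22 = -117.9 → no gain ✓.
Excellent (own payoff 80.1 − 3.3×22 = 7.5): to r=0 gives 36.4 → profitable ✗; to r=7 gives 55.8 − 3.3×7 = 32.7 → profitable ✗.
3 of the 6 constraints hold; not an equilibrium.

3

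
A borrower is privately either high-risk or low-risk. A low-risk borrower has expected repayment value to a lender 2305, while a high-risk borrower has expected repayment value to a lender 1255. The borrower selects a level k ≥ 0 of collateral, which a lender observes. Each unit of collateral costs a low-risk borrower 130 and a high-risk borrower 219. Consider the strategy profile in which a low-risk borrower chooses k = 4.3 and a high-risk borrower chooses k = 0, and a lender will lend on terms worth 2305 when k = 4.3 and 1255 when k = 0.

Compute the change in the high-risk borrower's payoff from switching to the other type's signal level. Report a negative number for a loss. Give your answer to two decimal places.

Playing k = 0 the high-risk borrower receives 1255.
Deviating to k = 4.3 brings payment 2305 at cost 219 × 4.3 = 941.7, netting 1363.3.
Gain from deviating: 1363.3 − 1255 = 108.30.
The gain is positive, so the high-risk type's incentive-compatibility constraint is violated — this profile is not a separating equilibrium.

108.30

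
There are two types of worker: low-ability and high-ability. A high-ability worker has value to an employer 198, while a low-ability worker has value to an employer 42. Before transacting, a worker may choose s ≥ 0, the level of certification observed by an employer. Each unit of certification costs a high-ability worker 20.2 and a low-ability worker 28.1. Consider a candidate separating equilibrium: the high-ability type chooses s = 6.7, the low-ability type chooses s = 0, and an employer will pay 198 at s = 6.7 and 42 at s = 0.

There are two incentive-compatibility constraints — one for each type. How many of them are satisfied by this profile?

Low-ability type: stay at 0 → 42; mimic → 198 − 28.1 × 6.7 = 9.73. IC holds (42 ≥ 9.73).
High-ability type: signal → 198 − 20.2 × 6.7 = 62.66; deviate to 0 → 42. IC holds (62.66 ≥ 42).
2 of 2 constraints hold, so this is a separating equilibrium.

2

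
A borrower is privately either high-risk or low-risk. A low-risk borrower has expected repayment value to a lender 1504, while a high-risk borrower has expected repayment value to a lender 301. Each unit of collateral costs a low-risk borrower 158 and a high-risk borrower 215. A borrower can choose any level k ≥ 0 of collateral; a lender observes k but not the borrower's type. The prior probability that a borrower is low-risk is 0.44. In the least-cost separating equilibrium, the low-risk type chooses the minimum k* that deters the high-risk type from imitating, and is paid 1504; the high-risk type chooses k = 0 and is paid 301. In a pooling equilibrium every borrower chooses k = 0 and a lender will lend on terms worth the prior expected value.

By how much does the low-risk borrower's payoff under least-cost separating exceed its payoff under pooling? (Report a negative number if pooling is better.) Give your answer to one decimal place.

-210.4

Least-cost separating signal: k* solves 301 = 1504 − 215·k*, so k* = (1504 − 301)/215 ≈ 5.5953.
Low-risk type's separating payoff: 1504 − 158 × k* = 1504 − 158 × (1504 − 301)/215 = 1504 − 190074/215 ≈ 619.935.
Pooling payoff: 0.44 × 1504 + 0.56 × 301 = 830.32.
Difference: 619.935 − 830.32 = -210.385, i.e. -210.4 to one decimal place.
The low-risk type would prefer the pooling outcome.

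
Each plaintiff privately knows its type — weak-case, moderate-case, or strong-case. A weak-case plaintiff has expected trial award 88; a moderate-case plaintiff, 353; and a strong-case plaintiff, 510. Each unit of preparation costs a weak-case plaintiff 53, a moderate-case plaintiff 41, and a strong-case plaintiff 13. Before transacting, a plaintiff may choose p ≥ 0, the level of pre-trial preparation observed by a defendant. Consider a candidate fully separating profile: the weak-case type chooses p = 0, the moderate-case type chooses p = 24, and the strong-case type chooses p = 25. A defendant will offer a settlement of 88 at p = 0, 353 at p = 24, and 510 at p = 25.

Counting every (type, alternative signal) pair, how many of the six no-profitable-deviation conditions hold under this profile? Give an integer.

Weak-case (own payoff 88): to p=24 gives 353 − 53×24 = -919 → no gain ✓; to p=25 gives 510 − 53×25 = -815 → no gain ✓.
Moderate-case (own payoff 353 − 41×24 = -631): to p=0 gives 88 → profitable ✗; to p=25 gives 510 − 41×25 = -515 → profitable ✗.
Strong-case (own payoff 510 − 13×25 = 185): to p=0 gives 88 → no gain ✓; to p=24 gives 353 − 13×24 = 41 → no gain ✓.
4 of the 6 constraints hold; not an equilibrium.

4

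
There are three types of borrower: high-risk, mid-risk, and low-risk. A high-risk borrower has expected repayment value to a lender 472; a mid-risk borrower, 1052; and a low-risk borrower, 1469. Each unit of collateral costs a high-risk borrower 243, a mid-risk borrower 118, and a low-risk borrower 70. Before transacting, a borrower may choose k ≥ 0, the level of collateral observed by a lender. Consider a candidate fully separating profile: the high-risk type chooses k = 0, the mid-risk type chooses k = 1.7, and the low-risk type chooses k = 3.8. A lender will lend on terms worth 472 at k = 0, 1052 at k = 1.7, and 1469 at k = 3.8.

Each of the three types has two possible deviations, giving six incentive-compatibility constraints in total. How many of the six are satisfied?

3

High-risk (own payoff 472): to k=1.7 gives 1052 − 243×1.7 = 638.9 → profitable ✗; to k=3.8 gives 1469 − 243×3.8 = 545.6 → profitable ✗.
Low-risk (own payoff 1469 − 70×3.8 = 1203): to k=0 gives 472 → no gain ✓; to k=1.7 gives 1052 − 70×1.7 = 933 → no gain ✓.
Mid-risk (own payoff 1052 − 118×1.7 = 851.4): to k=0 gives 472 → no gain ✓; to k=3.8 gives 1469 − 118×3.8 = 1020.6 → profitable ✗.
3 of the 6 constraints hold; not an equilibrium.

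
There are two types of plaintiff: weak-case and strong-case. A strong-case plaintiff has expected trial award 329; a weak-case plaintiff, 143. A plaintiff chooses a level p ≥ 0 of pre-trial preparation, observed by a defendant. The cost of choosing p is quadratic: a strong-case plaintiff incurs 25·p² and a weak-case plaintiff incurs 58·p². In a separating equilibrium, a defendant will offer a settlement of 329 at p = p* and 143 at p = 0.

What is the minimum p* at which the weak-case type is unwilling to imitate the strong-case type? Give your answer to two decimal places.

1.79

The weak-case type at p = 0 receives 143; imitating at p* yields 329 − 58·p*².
Indifference: 143 = 329 − 58·p*², so p*² = (329 − 143) / 58 ≈ 3.2069.
p* = √3.2069 ≈ 1.79.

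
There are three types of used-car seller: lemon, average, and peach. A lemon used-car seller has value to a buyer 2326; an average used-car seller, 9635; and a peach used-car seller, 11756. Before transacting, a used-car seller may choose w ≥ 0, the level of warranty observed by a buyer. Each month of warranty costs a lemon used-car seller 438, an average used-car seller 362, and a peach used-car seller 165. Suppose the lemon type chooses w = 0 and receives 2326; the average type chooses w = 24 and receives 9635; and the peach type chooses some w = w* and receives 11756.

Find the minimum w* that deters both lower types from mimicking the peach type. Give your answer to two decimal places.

Average type (on-path payoff 9635 − 362×24 = 947) won't mimic when 947 ≥ 11756 − 362·w*, i.e. w* ≥ 29.86.
Lemon type (on-path payoff 2326) won't mimic when 2326 ≥ 11756 − 438·w*, i.e. w* ≥ 21.53.
Both must hold, so w* = max(21.53, 29.86) = 29.86. The average type's constraint binds.

29.86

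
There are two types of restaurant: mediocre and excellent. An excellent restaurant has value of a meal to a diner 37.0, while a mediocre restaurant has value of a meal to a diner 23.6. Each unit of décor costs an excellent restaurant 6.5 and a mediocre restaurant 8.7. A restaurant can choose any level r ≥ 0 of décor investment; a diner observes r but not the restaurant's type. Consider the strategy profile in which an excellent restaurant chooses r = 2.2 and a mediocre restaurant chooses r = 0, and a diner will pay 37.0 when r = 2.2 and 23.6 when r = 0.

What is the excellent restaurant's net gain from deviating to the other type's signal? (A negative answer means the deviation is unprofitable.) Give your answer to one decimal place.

Playing r = 2.2 the excellent restaurant receives 37.0 − 6.5 × 2.2 = 22.7.
Deviating to r = 0 yields 23.6 instead.
Gain from deviating: 23.6 − 22.7 = 0.9.
The gain is positive, so the excellent type's incentive-compatibility constraint is violated — this profile is not a separating equilibrium.

0.9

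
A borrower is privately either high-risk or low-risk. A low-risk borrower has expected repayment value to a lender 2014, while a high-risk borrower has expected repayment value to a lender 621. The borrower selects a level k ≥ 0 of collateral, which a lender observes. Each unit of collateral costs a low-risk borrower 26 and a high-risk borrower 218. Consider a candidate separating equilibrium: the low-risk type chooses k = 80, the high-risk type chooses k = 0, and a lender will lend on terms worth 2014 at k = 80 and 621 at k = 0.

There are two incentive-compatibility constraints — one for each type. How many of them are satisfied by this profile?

Low-risk type: signal → 2014 − 26 × 80 = -66; deviate to 0 → 621. IC fails (-66 < 621).
High-risk type: stay at 0 → 621; mimic → 2014 − 218 × 80 = -15426. IC holds (621 ≥ -15426).
1 of 2 constraints hold, so this profile is not an equilibrium.

1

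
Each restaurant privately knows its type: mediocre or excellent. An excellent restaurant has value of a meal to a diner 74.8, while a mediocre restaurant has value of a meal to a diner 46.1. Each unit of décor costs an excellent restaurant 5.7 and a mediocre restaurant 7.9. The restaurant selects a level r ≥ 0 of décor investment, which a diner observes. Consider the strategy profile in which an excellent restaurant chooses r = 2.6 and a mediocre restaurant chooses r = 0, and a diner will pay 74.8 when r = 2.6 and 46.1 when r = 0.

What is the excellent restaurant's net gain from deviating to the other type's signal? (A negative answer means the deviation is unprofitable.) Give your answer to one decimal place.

-13.9

Playing r = 2.6 the excellent restaurant receives 74.8 − 5.7 × 2.6 = 59.98.
Deviating to r = 0 yields 46.1 instead.
Gain from deviating: 46.1 − 59.98 = -13.88, i.e. -13.9 to one decimal place.
The gain is negative, so the excellent type's incentive-compatibility constraint is satisfied.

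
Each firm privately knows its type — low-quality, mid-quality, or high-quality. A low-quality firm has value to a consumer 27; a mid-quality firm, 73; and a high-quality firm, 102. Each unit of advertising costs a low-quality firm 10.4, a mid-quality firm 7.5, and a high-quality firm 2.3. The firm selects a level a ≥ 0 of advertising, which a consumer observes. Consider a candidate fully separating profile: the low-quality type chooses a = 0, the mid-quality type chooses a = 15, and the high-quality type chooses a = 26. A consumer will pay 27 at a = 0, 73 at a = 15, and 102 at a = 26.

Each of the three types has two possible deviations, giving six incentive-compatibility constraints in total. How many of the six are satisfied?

High-quality (own payoff 102 − 2.3×26 = 42.2): to a=0 gives 27 → no gain ✓; to a=15 gives 73 − 2.3×15 = 38.5 → no gain ✓.
Mid-quality (own payoff 73 − 7.5×15 = -39.5): to a=0 gives 27 → profitable ✗; to a=26 gives 102 − 7.5×26 = -93 → no gain ✓.
Low-quality (own payoff 27): to a=15 gives 73 − 10.4×15 = -83 → no gain ✓; to a=26 gives 102 − 10.4×26 = -168.4 → no gain ✓.
5 of the 6 constraints hold; not an equilibrium.

5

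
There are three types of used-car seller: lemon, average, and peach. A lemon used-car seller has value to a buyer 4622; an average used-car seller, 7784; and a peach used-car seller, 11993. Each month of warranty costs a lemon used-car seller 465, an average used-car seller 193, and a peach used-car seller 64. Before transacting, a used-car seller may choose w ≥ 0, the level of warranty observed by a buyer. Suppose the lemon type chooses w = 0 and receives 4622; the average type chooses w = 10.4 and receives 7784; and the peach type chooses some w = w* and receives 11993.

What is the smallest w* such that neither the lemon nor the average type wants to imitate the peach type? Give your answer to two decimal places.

Average type (on-path payoff 7784 − 193×10.4 = 5776.8) won't mimic when 5776.8 ≥ 11993 − 193·w*, i.e. w* ≥ 32.21.
Lemon type (on-path payoff 4622) won't mimic when 4622 ≥ 11993 − 465·w*, i.e. w* ≥ 15.85.
Both must hold, so w* = max(15.85, 32.21) = 32.21. The average type's constraint binds.

32.21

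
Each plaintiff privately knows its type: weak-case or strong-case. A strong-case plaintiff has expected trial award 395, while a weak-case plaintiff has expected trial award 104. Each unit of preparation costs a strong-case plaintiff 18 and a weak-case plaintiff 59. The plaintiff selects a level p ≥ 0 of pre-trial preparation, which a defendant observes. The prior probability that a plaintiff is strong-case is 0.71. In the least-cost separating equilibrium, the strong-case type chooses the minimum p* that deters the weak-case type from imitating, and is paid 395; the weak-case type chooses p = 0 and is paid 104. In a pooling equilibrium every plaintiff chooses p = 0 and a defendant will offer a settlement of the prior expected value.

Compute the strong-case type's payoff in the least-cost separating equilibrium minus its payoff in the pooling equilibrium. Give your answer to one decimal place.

Least-cost separating signal: p* solves 104 = 395 − 59·p*, so p* = (395 − 104)/59 ≈ 4.9322.
Strong-case type's separating payoff: 395 − 18 × p* = 395 − 18 × (395 − 104)/59 = 395 − 5238/59 ≈ 306.220.
Pooling payoff: 0.71 × 395 + 0.29 × 104 = 310.61.
Difference: 306.220 − 310.61 = -4.39, i.e. -4.4 to one decimal place.
The strong-case type would prefer the pooling outcome.

-4.4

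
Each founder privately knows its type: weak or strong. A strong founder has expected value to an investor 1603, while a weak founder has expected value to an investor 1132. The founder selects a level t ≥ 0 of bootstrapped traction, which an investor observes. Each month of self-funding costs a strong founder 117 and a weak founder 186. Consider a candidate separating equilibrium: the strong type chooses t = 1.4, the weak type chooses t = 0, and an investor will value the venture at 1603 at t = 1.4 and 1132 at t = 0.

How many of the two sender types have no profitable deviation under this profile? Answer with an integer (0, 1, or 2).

1

Strong type: signal → 1603 − 117 × 1.4 = 1439.2; deviate to 0 → 1132. IC holds (1439.2 ≥ 1132).
Weak type: stay at 0 → 1132; mimic → 1603 − 186 × 1.4 = 1342.6. IC fails (1132 < 1342.6).
1 of 2 constraints hold, so this profile is not an equilibrium.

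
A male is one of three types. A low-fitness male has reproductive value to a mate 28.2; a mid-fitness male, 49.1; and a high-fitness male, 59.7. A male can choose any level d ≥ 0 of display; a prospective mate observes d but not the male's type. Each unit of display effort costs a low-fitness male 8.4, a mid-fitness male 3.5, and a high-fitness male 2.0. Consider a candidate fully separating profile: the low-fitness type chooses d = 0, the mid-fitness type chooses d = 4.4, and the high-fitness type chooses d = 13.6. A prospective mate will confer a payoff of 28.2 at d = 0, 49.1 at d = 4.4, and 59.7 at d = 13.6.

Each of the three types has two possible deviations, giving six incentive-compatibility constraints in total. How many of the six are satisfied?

5

Mid-fitness (own payoff 49.1 − 3.5×4.4 = 33.7): to d=0 gives 28.2 → no gain ✓; to d=13.6 gives 59.7 − 3.5×13.6 = 12.1 → no gain ✓.
Low-fitness (own payoff 28.2): to d=4.4 gives 49.1 − 8.4×4.4 = 12.14 → no gain ✓; to d=13.6 gives 59.7 − 8.4×13.6 = -54.54 → no gain ✓.
High-fitness (own payoff 59.7 − 2.0×13.6 = 32.5): to d=0 gives 28.2 → no gain ✓; to d=4.4 gives 49.1 − 2.0×4.4 = 40.3 → profitable ✗.
5 of the 6 constraints hold; not an equilibrium.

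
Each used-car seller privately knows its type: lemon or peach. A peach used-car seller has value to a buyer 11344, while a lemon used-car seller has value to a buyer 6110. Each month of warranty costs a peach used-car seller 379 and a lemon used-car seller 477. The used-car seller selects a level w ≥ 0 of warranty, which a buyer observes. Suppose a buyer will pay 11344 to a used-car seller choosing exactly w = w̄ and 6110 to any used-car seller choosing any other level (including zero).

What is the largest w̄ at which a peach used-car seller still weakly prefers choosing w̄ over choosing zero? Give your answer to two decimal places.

Choosing w̄ yields the peach type 11344 − 379·w̄; choosing zero yields 6110.
The peach type is indifferent at 11344 − 379·w̄ = 6110, i.e. w̄ = (11344 − 6110) / 379 ≈ 13.81.
For any w̄ above 13.81 the peach type would rather pool at zero, so separation collapses.

13.81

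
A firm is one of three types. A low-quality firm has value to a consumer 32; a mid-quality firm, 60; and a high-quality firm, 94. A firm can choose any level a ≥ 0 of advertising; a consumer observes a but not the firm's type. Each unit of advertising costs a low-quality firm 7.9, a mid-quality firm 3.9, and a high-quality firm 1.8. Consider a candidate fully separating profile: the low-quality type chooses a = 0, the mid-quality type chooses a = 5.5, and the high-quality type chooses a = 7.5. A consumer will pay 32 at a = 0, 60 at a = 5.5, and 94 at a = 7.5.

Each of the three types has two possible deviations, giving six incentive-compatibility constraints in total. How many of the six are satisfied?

4

Low-quality (own payoff 32): to a=5.5 gives 60 − 7.9×5.5 = 16.55 → no gain ✓; to a=7.5 gives 94 − 7.9×7.5 = 34.75 → profitable ✗.
Mid-quality (own payoff 60 − 3.9×5.5 = 38.55): to a=0 gives 32 → no gain ✓; to a=7.5 gives 94 − 3.9×7.5 = 64.75 → profitable ✗.
High-quality (own payoff 94 − 1.8×7.5 = 80.5): to a=0 gives 32 → no gain ✓; to a=5.5 gives 60 − 1.8×5.5 = 50.1 → no gain ✓.
4 of the 6 constraints hold; not an equilibrium.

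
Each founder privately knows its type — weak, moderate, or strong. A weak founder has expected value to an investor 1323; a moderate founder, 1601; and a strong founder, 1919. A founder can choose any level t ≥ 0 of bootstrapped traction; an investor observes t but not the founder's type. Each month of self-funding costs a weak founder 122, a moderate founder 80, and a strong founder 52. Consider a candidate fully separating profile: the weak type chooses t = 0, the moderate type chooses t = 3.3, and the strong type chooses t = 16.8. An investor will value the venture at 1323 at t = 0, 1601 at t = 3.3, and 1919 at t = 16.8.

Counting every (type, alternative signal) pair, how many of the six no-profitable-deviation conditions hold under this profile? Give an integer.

Weak (own payoff 1323): to t=3.3 gives 1601 − 122×3.3 = 1198.4 → no gain ✓; to t=16.8 gives 1919 − 122×16.8 = -130.6 → no gain ✓.
Moderate (own payoff 1601 − 80×3.3 = 1337): to t=0 gives 1323 → no gain ✓; to t=16.8 gives 1919 − 80×16.8 = 575 → no gain ✓.
Strong (own payoff 1919 − 52×16.8 = 1045.4): to t=0 gives 1323 → profitable ✗; to t=3.3 gives 1601 − 52×3.3 = 1429.4 → profitable ✗.
4 of the 6 constraints hold; not an equilibrium.

4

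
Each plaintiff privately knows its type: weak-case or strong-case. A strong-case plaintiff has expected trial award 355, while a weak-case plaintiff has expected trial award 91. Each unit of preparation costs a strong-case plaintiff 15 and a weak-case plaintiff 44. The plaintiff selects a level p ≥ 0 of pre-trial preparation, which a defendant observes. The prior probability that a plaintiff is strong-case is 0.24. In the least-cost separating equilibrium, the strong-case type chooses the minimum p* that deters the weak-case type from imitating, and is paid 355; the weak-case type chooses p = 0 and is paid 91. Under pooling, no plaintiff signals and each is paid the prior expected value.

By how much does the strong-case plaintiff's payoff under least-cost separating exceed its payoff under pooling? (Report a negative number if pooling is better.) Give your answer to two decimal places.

Least-cost separating signal: p* solves 91 = 355 − 44·p*, so p* = (355 − 91)/44 = 6.
Strong-case type's separating payoff: 355 − 15 × p* = 355 − 15 × (355 − 91)/44 = 355 − 3960/44 = 265.
Pooling payoff: 0.24 × 355 + 0.76 × 91 = 154.36.
Difference: 265 − 154.36 = 110.64.
The strong-case type prefers to separate.

110.64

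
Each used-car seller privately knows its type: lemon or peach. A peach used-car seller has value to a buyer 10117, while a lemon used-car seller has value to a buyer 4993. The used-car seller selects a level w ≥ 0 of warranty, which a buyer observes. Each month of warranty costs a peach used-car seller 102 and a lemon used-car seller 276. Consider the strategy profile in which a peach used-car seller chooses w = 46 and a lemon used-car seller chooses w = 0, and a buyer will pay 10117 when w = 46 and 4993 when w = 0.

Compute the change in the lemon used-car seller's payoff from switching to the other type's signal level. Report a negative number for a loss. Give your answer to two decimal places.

-7572.00

Playing w = 0 the lemon used-car seller receives 4993.
Deviating to w = 46 brings payment 10117 at cost 276 × 46 = 12696, netting -2579.
Gain from deviating: -2579 − 4993 = -7572.00.
The gain is negative, so the lemon type's incentive-compatibility constraint is satisfied.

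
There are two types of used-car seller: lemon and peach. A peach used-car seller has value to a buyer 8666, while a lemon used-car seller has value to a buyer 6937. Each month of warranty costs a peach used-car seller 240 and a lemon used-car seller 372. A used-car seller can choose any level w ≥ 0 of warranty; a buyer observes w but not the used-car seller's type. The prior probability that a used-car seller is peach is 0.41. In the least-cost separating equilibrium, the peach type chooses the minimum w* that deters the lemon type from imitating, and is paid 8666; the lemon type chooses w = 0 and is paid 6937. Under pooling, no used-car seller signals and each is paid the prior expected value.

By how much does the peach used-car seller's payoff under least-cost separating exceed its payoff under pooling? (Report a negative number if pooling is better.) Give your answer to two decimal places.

-95.37

Least-cost separating signal: w* solves 6937 = 8666 − 372·w*, so w* = (8666 − 6937)/372 ≈ 4.6478.
Peach type's separating payoff: 8666 − 240 × w* = 8666 − 240 × (8666 − 6937)/372 = 8666 − 414960/372 ≈ 7550.5161.
Pooling payoff: 0.41 × 8666 + 0.59 × 6937 = 7645.89.
Difference: 7550.5161 − 7645.89 = -95.3739, i.e. -95.37 to two decimal places.
The peach type would prefer the pooling outcome.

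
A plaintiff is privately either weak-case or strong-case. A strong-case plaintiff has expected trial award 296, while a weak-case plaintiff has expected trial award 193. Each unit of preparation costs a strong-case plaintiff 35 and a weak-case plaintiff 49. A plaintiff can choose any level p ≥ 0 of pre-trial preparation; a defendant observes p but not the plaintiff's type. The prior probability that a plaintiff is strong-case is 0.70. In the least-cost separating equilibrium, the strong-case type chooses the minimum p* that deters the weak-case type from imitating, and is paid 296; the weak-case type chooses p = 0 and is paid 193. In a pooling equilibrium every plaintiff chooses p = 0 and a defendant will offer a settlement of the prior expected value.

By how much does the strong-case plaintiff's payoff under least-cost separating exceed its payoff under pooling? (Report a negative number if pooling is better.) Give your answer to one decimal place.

-42.7

Least-cost separating signal: p* solves 193 = 296 − 49·p*, so p* = (296 − 193)/49 ≈ 2.1020.
Strong-case type's separating payoff: 296 − 35 × p* = 296 − 35 × (296 − 193)/49 = 296 − 3605/49 ≈ 222.429.
Pooling payoff: 0.70 × 296 + 0.30 × 193 = 265.1.
Difference: 222.429 − 265.1 = -42.671, i.e. -42.7 to one decimal place.
The strong-case type would prefer the pooling outcome.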